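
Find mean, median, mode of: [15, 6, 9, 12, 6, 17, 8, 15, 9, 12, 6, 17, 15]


Sorted: [6, 6, 6, 8, 9, 9, 12, 12, 15, 15, 15, 17, 17]
Mean = 147/13
Median = 12
Freq: {15: 3, 6: 3, 9: 2, 12: 2, 17: 2, 8: 1}
Mode: [6, 15]

Mean=147/13, Median=12, Mode=[6, 15]


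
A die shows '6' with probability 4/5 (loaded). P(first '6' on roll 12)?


Geometric: P(X=12) = (1-p)^(k-1)×p = (1/5)^11×4/5 = 4/244140625

P(X=12) = 4/244140625 ≈ 0.00%


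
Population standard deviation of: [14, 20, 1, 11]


Mean = 46/4 = 23/2
  (14-23/2)²=25/4
  (20-23/2)²=289/4
  (1-23/2)²=441/4
  (11-23/2)²=1/4
Σ(x-μ)² = 189
σ² = 189/4

σ = √(189/4) ≈ 6.8739


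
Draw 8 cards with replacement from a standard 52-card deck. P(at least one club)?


P(not a club) = 39/52 = 3/4
P(none in 8 draws) = (3/4)^8 = 6561/65536
P(≥1 club) = 1 - 6561/65536 = 58975/65536

P = 58975/65536 ≈ 89.99%


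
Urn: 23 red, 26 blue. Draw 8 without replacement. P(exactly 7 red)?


Hypergeometric: C(23,7)×C(26,1)/C(49,8)
= 245157×26/450978066 = 4199/297087

P(X=7) = 4199/297087 ≈ 1.41%


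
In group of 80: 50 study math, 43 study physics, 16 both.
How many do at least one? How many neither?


|A∪B| = 50+43-16 = 77
Neither = 80-77 = 3

At least one: 77; Neither: 3


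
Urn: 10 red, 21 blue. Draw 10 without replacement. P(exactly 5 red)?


Hypergeometric: C(10,5)×C(21,5)/C(31,10)
= 252×20349/44352165 = 1709316/14784055

P(X=5) = 1709316/14784055 ≈ 11.56%


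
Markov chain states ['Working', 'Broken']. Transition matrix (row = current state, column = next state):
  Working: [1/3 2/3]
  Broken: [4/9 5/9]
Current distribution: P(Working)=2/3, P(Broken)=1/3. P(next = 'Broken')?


P(next=Broken) = Σᵢ P(now=i)×P(i→Broken)
= 2/3×2/3 + 1/3×5/9
= 4/9 + 5/27 = 17/27

P = 17/27 ≈ 0.6296


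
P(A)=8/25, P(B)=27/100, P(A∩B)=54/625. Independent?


P(A)×P(B) = 54/625
P(A∩B) = 54/625
Equal ✓ → Independent

Yes, independent


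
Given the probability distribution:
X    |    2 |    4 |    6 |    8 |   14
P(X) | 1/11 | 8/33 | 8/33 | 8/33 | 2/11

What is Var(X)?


E[X] = 78/11
E[X²] = 2116/33
Var(X) = E[X²] - (E[X])² = 2116/33 - 6084/121 = 5024/363

Var(X) = 5024/363 ≈ 13.8402


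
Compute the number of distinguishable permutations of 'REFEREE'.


Letters: 7, freq: {'R': 2, 'E': 4, 'F': 1}
7!/(2!×4!×1!) = 5040/48 = 105

105


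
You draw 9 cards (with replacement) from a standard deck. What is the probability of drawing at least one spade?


P(not a spade) = 39/52 = 3/4
P(none in 9 draws) = (3/4)^9 = 19683/262144
P(≥1 spade) = 1 - 19683/262144 = 242461/262144

P = 242461/262144 ≈ 92.49%


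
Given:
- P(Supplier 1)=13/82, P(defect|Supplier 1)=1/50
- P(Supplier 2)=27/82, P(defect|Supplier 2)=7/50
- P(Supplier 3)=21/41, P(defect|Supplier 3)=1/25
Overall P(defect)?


P(B) = Σ P(B|Aᵢ)×P(Aᵢ)
  1/50×13/82 = 13/4100
  7/50×27/82 = 189/4100
  1/25×21/41 = 21/1025
Sum = 143/2050

P(defect) = 143/2050 ≈ 6.98%


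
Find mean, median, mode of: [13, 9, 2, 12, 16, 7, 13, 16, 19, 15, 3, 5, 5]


Sorted: [2, 3, 5, 5, 7, 9, 12, 13, 13, 15, 16, 16, 19]
Mean = 135/13
Median = 12
Freq: {13: 2, 9: 1, 2: 1, 12: 1, 16: 2, 7: 1, 19: 1, 15: 1, 3: 1, 5: 2}
Mode: [5, 13, 16]

Mean=135/13, Median=12, Mode=[5, 13, 16]


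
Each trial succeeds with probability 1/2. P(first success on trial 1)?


Geometric: P(X=1) = (1-p)^(k-1)×p = (1/2)^0×1/2 = 1/2

P(X=1) = 1/2 ≈ 50.00%


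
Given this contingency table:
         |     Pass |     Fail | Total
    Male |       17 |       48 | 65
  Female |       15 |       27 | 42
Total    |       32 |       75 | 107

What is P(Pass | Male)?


P(Pass | Male) = 17/(17+48) = 17/65

P(Pass|Male) = 17/65 ≈ 26.15%


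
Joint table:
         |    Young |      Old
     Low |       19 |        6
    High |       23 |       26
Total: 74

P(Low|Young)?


P(Low|Young) = 19/(19+23) = 19/42

P = 19/42 ≈ 45.24%


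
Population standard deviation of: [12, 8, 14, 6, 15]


Mean = 55/5 = 11
  (12-11)²=1
  (8-11)²=9
  (14-11)²=9
  (6-11)²=25
  (15-11)²=16
Σ(x-μ)² = 60
σ² = 60/5 = 12

σ = √(12) ≈ 3.4641


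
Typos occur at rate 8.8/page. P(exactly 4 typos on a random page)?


Poisson(λ=8.8): P(X=4) = e^(-λ)×λ^k/k!
= e^(-8.8) × 8.8^4 / 4!
≈ 0.0001507330751 × 5996.9536 / 24 ≈ 0.037664

P(X=4) ≈ 0.037664 ≈ 3.77%


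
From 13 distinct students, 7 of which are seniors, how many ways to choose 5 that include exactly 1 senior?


Choose 1 of the 7 seniors and 4 of the other 6 students:
C(7,1)×C(6,4) = 7×15 = 105

105


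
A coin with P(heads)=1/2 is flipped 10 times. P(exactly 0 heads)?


Binomial: P(X=0) = C(10,0)×p^0×(1-p)^10
= 1 × 1 × 1/1024 = 1/1024

P(X=0) = 1/1024 ≈ 0.10%


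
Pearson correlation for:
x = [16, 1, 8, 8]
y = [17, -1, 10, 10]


n=4, Σx=33, Σy=36, Σxy=431, Σx²=385, Σy²=490
r = (4×431 - 33×36)/√((4×385 - 33²)(4×490 - 36²))
= 536/√(451×664) = 536/√299464 ≈ 536/547.2330 ≈ 0.9795

r ≈ 0.9795


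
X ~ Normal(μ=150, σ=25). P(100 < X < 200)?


z₁=(100-150)/25=-2.0, z₂=(200-150)/25=2.0
P = Φ(2.0) - Φ(-2.0) = 0.977250 - 0.022750 = 0.954500 ≈ 0.9545

P(100 < X < 200) ≈ 0.9545


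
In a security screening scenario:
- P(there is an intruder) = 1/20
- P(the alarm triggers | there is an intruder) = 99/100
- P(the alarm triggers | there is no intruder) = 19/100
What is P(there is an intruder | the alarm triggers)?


Using Bayes' theorem:
P(A|B) = P(B|A)·P(A) / P(B)

P(the alarm triggers) = 99/100 × 1/20 + 19/100 × 19/20
= 99/2000 + 361/2000 = 23/100

P(there is an intruder|the alarm triggers) = (99/2000) / (23/100) = 99/460

P(there is an intruder|the alarm triggers) = 99/460 ≈ 21.52%


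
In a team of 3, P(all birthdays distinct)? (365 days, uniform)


P(all different) = Π(365-i)/365 for i=0..2
= (365/365)×(364/365)×...×(363/365)
= 0.991796

P ≈ 0.9918 ≈ 99.18%


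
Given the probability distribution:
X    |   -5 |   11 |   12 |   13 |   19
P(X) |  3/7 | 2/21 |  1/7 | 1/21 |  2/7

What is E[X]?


E[X] = Σ x·P(X=x)
= (-5)×(3/7) + (11)×(2/21) + (12)×(1/7) + (13)×(1/21) + (19)×(2/7)
= 20/3

E[X] = 20/3


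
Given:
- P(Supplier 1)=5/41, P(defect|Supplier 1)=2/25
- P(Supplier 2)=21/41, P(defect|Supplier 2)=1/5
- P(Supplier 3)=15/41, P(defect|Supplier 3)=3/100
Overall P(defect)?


P(B) = Σ P(B|Aᵢ)×P(Aᵢ)
  2/25×5/41 = 2/205
  1/5×21/41 = 21/205
  3/100×15/41 = 9/820
Sum = 101/820

P(defect) = 101/820 ≈ 12.32%


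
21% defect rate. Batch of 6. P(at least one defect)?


P(all good) = (79/100)^6 = 243087455521/1000000000000
P(≥1 defect) = 756912544479/1000000000000

P = 756912544479/1000000000000 ≈ 75.69%


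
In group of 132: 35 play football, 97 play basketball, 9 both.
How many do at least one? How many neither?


|A∪B| = 35+97-9 = 123
Neither = 132-123 = 9

At least one: 123; Neither: 9


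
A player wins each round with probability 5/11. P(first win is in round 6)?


Geometric: P(X=6) = (1-p)^(k-1)×p = (6/11)^5×5/11 = 38880/1771561

P(X=6) = 38880/1771561 ≈ 2.19%


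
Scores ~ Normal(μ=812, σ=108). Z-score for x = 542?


z = (x - μ)/σ = (542 - 812)/108 = -2.5

z = -2.5


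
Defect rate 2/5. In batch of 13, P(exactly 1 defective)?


Binomial: P(X=1) = C(13,1)×p^1×(1-p)^12
= 13 × 2/5 × 531441/244140625 = 13817466/1220703125

P(X=1) = 13817466/1220703125 ≈ 1.13%


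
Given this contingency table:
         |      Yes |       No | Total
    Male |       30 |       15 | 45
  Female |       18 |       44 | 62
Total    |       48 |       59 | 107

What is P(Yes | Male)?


P(Yes | Male) = 30/(30+15) = 30/45 = 2/3

P(Yes|Male) = 2/3 ≈ 66.67%


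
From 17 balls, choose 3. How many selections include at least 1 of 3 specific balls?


Complement: C(17,3) - C(14,3) = 680 - 364 = 316

316


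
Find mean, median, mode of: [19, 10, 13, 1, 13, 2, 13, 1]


Sorted: [1, 1, 2, 10, 13, 13, 13, 19]
Mean = 72/8 = 9
Median = 23/2
Freq: {19: 1, 10: 1, 13: 3, 1: 2, 2: 1}
Mode: [13]

Mean=9, Median=23/2, Mode=13


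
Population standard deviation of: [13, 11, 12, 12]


Mean = 48/4 = 12
  (13-12)²=1
  (11-12)²=1
  (12-12)²=0
  (12-12)²=0
Σ(x-μ)² = 2
σ² = 2/4 = 1/2

σ = √(1/2) ≈ 0.7071


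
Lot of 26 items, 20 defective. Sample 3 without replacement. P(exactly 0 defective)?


Hypergeometric: C(20,0)×C(6,3)/C(26,3)
= 1×20/2600 = 1/130

P(X=0) = 1/130 ≈ 0.77%


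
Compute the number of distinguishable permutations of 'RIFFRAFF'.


Letters: 8, freq: {'R': 2, 'I': 1, 'F': 4, 'A': 1}
8!/(2!×1!×4!×1!) = 40320/48 = 840

840


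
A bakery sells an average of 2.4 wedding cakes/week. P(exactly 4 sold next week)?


Poisson(λ=2.4): P(X=4) = e^(-λ)×λ^k/k!
= e^(-2.4) × 2.4^4 / 4!
≈ 0.09071795329 × 33.1776 / 24 ≈ 0.125408

P(X=4) ≈ 0.125408 ≈ 12.54%


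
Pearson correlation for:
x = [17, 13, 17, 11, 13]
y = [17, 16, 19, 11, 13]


n=5, Σx=71, Σy=76, Σxy=1110, Σx²=1037, Σy²=1196
r = (5×1110 - 71×76)/√((5×1037 - 71²)(5×1196 - 76²))
= 154/√(144×204) = 154/√29376 ≈ 154/171.3943 ≈ 0.8985

r ≈ 0.8985


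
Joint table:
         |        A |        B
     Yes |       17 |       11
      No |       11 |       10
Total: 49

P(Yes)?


P(Yes) = (17+11)/49 = 28/49 = 4/7

P(Yes) = 4/7 ≈ 57.14%


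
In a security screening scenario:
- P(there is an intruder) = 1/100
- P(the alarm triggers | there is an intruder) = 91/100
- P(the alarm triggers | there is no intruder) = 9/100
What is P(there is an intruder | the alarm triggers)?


Using Bayes' theorem:
P(A|B) = P(B|A)·P(A) / P(B)

P(the alarm triggers) = 91/100 × 1/100 + 9/100 × 99/100
= 91/10000 + 891/10000 = 491/5000

P(there is an intruder|the alarm triggers) = (91/10000) / (491/5000) = 91/982

P(there is an intruder|the alarm triggers) = 91/982 ≈ 9.27%


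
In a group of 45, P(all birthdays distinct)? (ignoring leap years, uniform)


P(all different) = Π(365-i)/365 for i=0..44
= (365/365)×(364/365)×...×(321/365)
= 0.059024

P ≈ 0.0590 ≈ 5.90%


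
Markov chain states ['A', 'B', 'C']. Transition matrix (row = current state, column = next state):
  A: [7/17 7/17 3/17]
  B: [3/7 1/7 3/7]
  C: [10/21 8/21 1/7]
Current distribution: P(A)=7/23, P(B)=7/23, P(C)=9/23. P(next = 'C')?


P(next=C) = Σᵢ P(now=i)×P(i→C)
= 7/23×3/17 + 7/23×3/7 + 9/23×1/7
= 21/391 + 3/23 + 9/161 = 657/2737

P = 657/2737 ≈ 0.2400


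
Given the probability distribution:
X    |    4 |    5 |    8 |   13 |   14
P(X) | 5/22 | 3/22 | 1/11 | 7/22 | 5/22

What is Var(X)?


E[X] = 106/11
E[X²] = 1223/11
Var(X) = E[X²] - (E[X])² = 1223/11 - 11236/121 = 2217/121

Var(X) = 2217/121 ≈ 18.3223


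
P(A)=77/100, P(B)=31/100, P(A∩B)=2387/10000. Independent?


P(A)×P(B) = 2387/10000
P(A∩B) = 2387/10000
Equal ✓ → Independent

Yes, independent


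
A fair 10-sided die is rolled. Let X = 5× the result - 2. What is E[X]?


E[die] = (1+10)/2 = 11/2
E[X] = 5×11/2 - 2 = 51/2

E[X] = 51/2


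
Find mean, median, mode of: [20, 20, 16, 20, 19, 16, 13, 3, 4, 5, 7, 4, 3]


Sorted: [3, 3, 4, 4, 5, 7, 13, 16, 16, 19, 20, 20, 20]
Mean = 150/13
Median = 13
Freq: {20: 3, 16: 2, 19: 1, 13: 1, 3: 2, 4: 2, 5: 1, 7: 1}
Mode: [20]

Mean=150/13, Median=13, Mode=20


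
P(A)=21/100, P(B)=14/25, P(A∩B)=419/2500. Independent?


P(A)×P(B) = 147/1250
P(A∩B) = 419/2500
Not equal → NOT independent

No, not independent


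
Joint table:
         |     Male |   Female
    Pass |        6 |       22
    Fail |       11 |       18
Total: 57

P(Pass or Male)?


P(Pass∨Male) = P(Pass) + P(Male) - P(Pass∧Male)
= (28 + 17 - 6)/57 = 39/57 = 13/19

P = 13/19 ≈ 68.42%


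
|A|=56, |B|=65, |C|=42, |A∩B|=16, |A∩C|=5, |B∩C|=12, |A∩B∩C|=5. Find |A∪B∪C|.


|A∪B∪C| = 56+65+42-16-5-12+5 = 135

|A∪B∪C| = 135


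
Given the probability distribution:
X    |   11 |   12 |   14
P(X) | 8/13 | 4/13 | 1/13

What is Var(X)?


E[X] = 150/13
E[X²] = 1740/13
Var(X) = E[X²] - (E[X])² = 1740/13 - 22500/169 = 120/169

Var(X) = 120/169 ≈ 0.7101


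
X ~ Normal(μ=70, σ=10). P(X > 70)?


z = (70-70)/10 = 0.0
P(X > 70) = 1 - P(Z ≤ 0.0) = 1 - 0.5000 = 0.5000

P(X > 70) ≈ 0.5000


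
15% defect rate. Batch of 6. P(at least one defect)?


P(all good) = (17/20)^6 = 24137569/64000000
P(≥1 defect) = 39862431/64000000

P = 39862431/64000000 ≈ 62.29%


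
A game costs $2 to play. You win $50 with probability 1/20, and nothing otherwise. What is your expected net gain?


E[gain] = (50-2)×1/20 + (-2)×19/20
= 12/5 - 19/10 = 1/2

Expected net gain = $1/2 ≈ $0.50


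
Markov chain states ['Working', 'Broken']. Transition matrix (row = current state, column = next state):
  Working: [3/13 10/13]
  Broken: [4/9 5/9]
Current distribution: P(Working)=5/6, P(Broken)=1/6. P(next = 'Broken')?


P(next=Broken) = Σᵢ P(now=i)×P(i→Broken)
= 5/6×10/13 + 1/6×5/9
= 25/39 + 5/54 = 515/702

P = 515/702 ≈ 0.7336


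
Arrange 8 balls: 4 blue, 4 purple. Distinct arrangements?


8!/(4!×4!) = 70

70


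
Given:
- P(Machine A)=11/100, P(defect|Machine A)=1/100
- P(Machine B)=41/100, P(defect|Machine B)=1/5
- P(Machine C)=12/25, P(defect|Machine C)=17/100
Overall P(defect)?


P(B) = Σ P(B|Aᵢ)×P(Aᵢ)
  1/100×11/100 = 11/10000
  1/5×41/100 = 41/500
  17/100×12/25 = 51/625
Sum = 1647/10000

P(defect) = 1647/10000 ≈ 16.47%


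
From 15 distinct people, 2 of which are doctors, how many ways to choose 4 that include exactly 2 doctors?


Choose 2 of the 2 doctors and 2 of the other 13 people:
C(2,2)×C(13,2) = 1×78 = 78

78


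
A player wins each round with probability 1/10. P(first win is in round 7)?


Geometric: P(X=7) = (1-p)^(k-1)×p = (9/10)^6×1/10 = 531441/10000000

P(X=7) = 531441/10000000 ≈ 5.31%


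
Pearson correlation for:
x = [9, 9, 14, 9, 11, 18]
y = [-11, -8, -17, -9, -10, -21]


n=6, Σx=70, Σy=-76, Σxy=-978, Σx²=884, Σy²=1096
r = (6×(-978) - 70×(-76))/√((6×884 - 70²)(6×1096 - (-76)²))
= -548/√(404×800) = -548/√323200 ≈ -548/568.5068 ≈ -0.9639

r ≈ -0.9639


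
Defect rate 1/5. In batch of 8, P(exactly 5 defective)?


Binomial: P(X=5) = C(8,5)×p^5×(1-p)^3
= 56 × 1/3125 × 64/125 = 3584/390625

P(X=5) = 3584/390625 ≈ 0.92%


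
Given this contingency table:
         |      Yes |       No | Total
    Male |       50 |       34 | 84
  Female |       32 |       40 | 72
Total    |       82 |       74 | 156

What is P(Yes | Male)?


P(Yes | Male) = 50/(50+34) = 50/84 = 25/42

P(Yes|Male) = 25/42 ≈ 59.52%


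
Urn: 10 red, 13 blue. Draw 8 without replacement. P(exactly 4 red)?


Hypergeometric: C(10,4)×C(13,4)/C(23,8)
= 210×715/490314 = 2275/7429

P(X=4) = 2275/7429 ≈ 30.62%


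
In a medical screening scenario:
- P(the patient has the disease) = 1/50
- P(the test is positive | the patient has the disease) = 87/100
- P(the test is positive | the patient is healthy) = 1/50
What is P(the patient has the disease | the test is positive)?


Using Bayes' theorem:
P(A|B) = P(B|A)·P(A) / P(B)

P(the test is positive) = 87/100 × 1/50 + 1/50 × 49/50
= 87/5000 + 49/2500 = 37/1000

P(the patient has the disease|the test is positive) = (87/5000) / (37/1000) = 87/185

P(the patient has the disease|the test is positive) = 87/185 ≈ 47.03%


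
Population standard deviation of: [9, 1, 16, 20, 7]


Mean = 53/5
  (9-53/5)²=64/25
  (1-53/5)²=2304/25
  (16-53/5)²=729/25
  (20-53/5)²=2209/25
  (7-53/5)²=324/25
Σ(x-μ)² = 1126/5
σ² = (1126/5)/5 = 1126/25

σ = √(1126/25) ≈ 6.7112


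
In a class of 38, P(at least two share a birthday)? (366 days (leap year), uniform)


P(all different) = Π(366-i)/366 for i=0..37
= 0.136703
P(match) = 1 - 0.136703 = 0.863297

P ≈ 0.8633 ≈ 86.33%


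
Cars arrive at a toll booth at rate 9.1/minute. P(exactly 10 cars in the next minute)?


Poisson(λ=9.1): P(X=10) = e^(-λ)×λ^k/k!
= e^(-9.1) × 9.1^10 / 10!
≈ 0.0001116658085 × 3894161181.18 / 3628800 ≈ 0.119832

P(X=10) ≈ 0.119832 ≈ 11.98%


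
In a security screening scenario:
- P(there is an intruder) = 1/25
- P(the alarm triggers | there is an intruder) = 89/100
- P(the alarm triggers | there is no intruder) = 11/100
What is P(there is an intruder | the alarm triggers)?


Using Bayes' theorem:
P(A|B) = P(B|A)·P(A) / P(B)

P(the alarm triggers) = 89/100 × 1/25 + 11/100 × 24/25
= 89/2500 + 66/625 = 353/2500

P(there is an intruder|the alarm triggers) = (89/2500) / (353/2500) = 89/353

P(there is an intruder|the alarm triggers) = 89/353 ≈ 25.21%


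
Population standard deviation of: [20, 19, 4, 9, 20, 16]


Mean = 88/6 = 44/3
  (20-44/3)²=256/9
  (19-44/3)²=169/9
  (4-44/3)²=1024/9
  (9-44/3)²=289/9
  (20-44/3)²=256/9
  (16-44/3)²=16/9
Σ(x-μ)² = 670/3
σ² = (670/3)/6 = 335/9

σ = √(335/9) ≈ 6.1010


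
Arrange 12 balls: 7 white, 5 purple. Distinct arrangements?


12!/(7!×5!) = 792

792


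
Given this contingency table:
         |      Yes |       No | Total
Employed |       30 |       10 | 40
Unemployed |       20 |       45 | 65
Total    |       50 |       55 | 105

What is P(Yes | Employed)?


P(Yes | Employed) = 30/(30+10) = 30/40 = 3/4

P(Yes|Employed) = 3/4 ≈ 75.00%


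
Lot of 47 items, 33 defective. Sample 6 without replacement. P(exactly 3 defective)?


Hypergeometric: C(33,3)×C(14,3)/C(47,6)
= 5456×364/10737573 = 25792/139449

P(X=3) = 25792/139449 ≈ 18.50%


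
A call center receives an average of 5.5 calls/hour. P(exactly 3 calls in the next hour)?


Poisson(λ=5.5): P(X=3) = e^(-λ)×λ^k/k!
= e^(-5.5) × 5.5^3 / 3!
≈ 0.004086771438 × 166.375 / 6 ≈ 0.113323

P(X=3) ≈ 0.113323 ≈ 11.33%


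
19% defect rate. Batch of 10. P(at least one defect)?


P(all good) = (81/100)^10 = 12157665459056928801/100000000000000000000
P(≥1 defect) = 87842334540943071199/100000000000000000000

P = 87842334540943071199/100000000000000000000 ≈ 87.84%


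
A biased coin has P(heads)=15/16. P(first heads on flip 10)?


Geometric: P(X=10) = (1-p)^(k-1)×p = (1/16)^9×15/16 = 15/1099511627776

P(X=10) = 15/1099511627776 ≈ 0.00%


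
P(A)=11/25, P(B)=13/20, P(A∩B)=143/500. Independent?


P(A)×P(B) = 143/500
P(A∩B) = 143/500
Equal ✓ → Independent

Yes, independent


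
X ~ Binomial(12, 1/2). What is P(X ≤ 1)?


P(X ≤ 1) = Σ P(X=i) for i=0..1
P(X=0) = 1/4096
P(X=1) = 3/1024
Sum = 13/4096

P(X ≤ 1) = 13/4096 ≈ 0.32%


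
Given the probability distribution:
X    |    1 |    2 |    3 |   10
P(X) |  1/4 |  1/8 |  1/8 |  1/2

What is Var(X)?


E[X] = 47/8
E[X²] = 415/8
Var(X) = E[X²] - (E[X])² = 415/8 - 2209/64 = 1111/64

Var(X) = 1111/64 ≈ 17.3594


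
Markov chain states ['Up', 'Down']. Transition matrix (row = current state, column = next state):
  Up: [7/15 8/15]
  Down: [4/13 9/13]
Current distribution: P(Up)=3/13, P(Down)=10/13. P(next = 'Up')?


P(next=Up) = Σᵢ P(now=i)×P(i→Up)
= 3/13×7/15 + 10/13×4/13
= 7/65 + 40/169 = 291/845

P = 291/845 ≈ 0.3444


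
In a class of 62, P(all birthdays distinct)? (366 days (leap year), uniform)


P(all different) = Π(366-i)/366 for i=0..61
= (366/366)×(365/366)×...×(305/366)
= 0.004156

P ≈ 0.0042 ≈ 0.42%


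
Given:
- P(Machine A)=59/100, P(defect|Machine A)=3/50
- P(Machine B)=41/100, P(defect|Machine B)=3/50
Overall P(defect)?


P(B) = Σ P(B|Aᵢ)×P(Aᵢ)
  3/50×59/100 = 177/5000
  3/50×41/100 = 123/5000
Sum = 3/50

P(defect) = 3/50 ≈ 6.00%


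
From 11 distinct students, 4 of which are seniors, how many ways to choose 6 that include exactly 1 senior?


Choose 1 of the 4 seniors and 5 of the other 7 students:
C(4,1)×C(7,5) = 4×21 = 84

84


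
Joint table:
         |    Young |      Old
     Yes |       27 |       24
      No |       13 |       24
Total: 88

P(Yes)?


P(Yes) = (27+24)/88 = 51/88

P(Yes) = 51/88 ≈ 57.95%


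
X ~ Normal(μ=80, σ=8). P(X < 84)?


z = (84-80)/8 = 0.5
P(Z < 0.5) = 0.6915

P(X < 84) ≈ 0.6915


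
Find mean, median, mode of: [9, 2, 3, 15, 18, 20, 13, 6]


Sorted: [2, 3, 6, 9, 13, 15, 18, 20]
Mean = 86/8 = 43/4
Median = 11
Freq: {9: 1, 2: 1, 3: 1, 15: 1, 18: 1, 20: 1, 13: 1, 6: 1}
Mode: No mode

Mean=43/4, Median=11, Mode=No mode


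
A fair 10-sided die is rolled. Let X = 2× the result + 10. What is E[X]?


E[die] = (1+10)/2 = 11/2
E[X] = 2×11/2 + 10 = 21

E[X] = 21


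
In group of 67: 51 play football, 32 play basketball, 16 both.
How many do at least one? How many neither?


|A∪B| = 51+32-16 = 67
Neither = 67-67 = 0

At least one: 67; Neither: 0


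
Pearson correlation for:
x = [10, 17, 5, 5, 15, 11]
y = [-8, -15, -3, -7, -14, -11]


n=6, Σx=63, Σy=-58, Σxy=-716, Σx²=785, Σy²=664
r = (6×(-716) - 63×(-58))/√((6×785 - 63²)(6×664 - (-58)²))
= -642/√(741×620) = -642/√459420 ≈ -642/677.8053 ≈ -0.9472

r ≈ -0.9472


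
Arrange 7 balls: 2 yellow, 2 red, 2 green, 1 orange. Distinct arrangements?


7!/(2!×2!×2!×1!) = 630

630


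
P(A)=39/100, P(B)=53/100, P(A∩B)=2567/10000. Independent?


P(A)×P(B) = 2067/10000
P(A∩B) = 2567/10000
Not equal → NOT independent

No, not independent


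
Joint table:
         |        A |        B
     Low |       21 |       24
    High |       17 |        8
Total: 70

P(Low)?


P(Low) = (21+24)/70 = 45/70 = 9/14

P(Low) = 9/14 ≈ 64.29%


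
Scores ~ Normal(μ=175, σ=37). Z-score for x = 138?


z = (x - μ)/σ = (138 - 175)/37 = -1.0

z = -1.0


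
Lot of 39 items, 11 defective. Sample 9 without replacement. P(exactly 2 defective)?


Hypergeometric: C(11,2)×C(28,7)/C(39,9)
= 55×1184040/211915132 = 113850/370481

P(X=2) = 113850/370481 ≈ 30.73%


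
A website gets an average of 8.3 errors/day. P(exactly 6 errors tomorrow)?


Poisson(λ=8.3): P(X=6) = e^(-λ)×λ^k/k!
= e^(-8.3) × 8.3^6 / 6!
≈ 0.0002485168271 × 326940.373369 / 720 ≈ 0.112847

P(X=6) ≈ 0.112847 ≈ 11.28%


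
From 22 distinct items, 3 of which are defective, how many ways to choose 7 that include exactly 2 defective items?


Choose 2 of the 3 defective items and 5 of the other 19 items:
C(3,2)×C(19,5) = 3×11628 = 34884

34884


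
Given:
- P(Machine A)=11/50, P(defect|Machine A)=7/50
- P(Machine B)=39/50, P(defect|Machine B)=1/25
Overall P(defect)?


P(B) = Σ P(B|Aᵢ)×P(Aᵢ)
  7/50×11/50 = 77/2500
  1/25×39/50 = 39/1250
Sum = 31/500

P(defect) = 31/500 ≈ 6.20%


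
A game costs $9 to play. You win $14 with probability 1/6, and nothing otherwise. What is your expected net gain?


E[gain] = (14-9)×1/6 + (-9)×5/6
= 5/6 - 15/2 = -20/3

Expected net gain = $-20/3 ≈ $-6.67


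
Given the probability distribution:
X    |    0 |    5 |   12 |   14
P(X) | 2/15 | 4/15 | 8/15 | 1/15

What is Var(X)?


E[X] = 26/3
E[X²] = 1448/15
Var(X) = E[X²] - (E[X])² = 1448/15 - 676/9 = 964/45

Var(X) = 964/45 ≈ 21.4222


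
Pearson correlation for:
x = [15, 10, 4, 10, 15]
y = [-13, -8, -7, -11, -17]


n=5, Σx=54, Σy=-56, Σxy=-668, Σx²=666, Σy²=692
r = (5×(-668) - 54×(-56))/√((5×666 - 54²)(5×692 - (-56)²))
= -316/√(414×324) = -316/√134136 ≈ -316/366.2458 ≈ -0.8628

r ≈ -0.8628


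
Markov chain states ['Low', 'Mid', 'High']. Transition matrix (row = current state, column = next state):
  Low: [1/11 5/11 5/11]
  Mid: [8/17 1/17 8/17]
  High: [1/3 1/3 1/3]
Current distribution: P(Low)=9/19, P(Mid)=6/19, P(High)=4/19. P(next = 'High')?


P(next=High) = Σᵢ P(now=i)×P(i→High)
= 9/19×5/11 + 6/19×8/17 + 4/19×1/3
= 45/209 + 48/323 + 4/57 = 4627/10659

P = 4627/10659 ≈ 0.4341


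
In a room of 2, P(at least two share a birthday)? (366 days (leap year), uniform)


P(all different) = Π(366-i)/366 for i=0..1
= 0.997268
P(match) = 1 - 0.997268 = 0.002732

P ≈ 0.0027 ≈ 0.27%


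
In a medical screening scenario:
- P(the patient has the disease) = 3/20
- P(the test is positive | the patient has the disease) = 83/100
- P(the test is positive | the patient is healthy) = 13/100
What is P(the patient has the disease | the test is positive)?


Using Bayes' theorem:
P(A|B) = P(B|A)·P(A) / P(B)

P(the test is positive) = 83/100 × 3/20 + 13/100 × 17/20
= 249/2000 + 221/2000 = 47/200

P(the patient has the disease|the test is positive) = (249/2000) / (47/200) = 249/470

P(the patient has the disease|the test is positive) = 249/470 ≈ 52.98%


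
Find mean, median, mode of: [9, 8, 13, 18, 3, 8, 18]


Sorted: [3, 8, 8, 9, 13, 18, 18]
Mean = 77/7 = 11
Median = 9
Freq: {9: 1, 8: 2, 13: 1, 18: 2, 3: 1}
Mode: [8, 18]

Mean=11, Median=9, Mode=[8, 18]


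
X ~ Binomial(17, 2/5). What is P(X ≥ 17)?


P(X ≥ 17) = Σ P(X=i) for i=17..17
P(X=17) = 131072/762939453125
Sum = 131072/762939453125

P(X ≥ 17) = 131072/762939453125 ≈ 0.00%


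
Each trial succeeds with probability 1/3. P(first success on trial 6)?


Geometric: P(X=6) = (1-p)^(k-1)×p = (2/3)^5×1/3 = 32/729

P(X=6) = 32/729 ≈ 4.39%


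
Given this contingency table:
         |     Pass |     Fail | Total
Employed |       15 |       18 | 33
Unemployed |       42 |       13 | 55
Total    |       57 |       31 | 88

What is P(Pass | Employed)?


P(Pass | Employed) = 15/(15+18) = 15/33 = 5/11

P(Pass|Employed) = 5/11 ≈ 45.45%


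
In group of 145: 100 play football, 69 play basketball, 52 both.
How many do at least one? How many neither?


|A∪B| = 100+69-52 = 117
Neither = 145-117 = 28

At least one: 117; Neither: 28


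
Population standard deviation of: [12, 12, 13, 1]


Mean = 38/4 = 19/2
  (12-19/2)²=25/4
  (12-19/2)²=25/4
  (13-19/2)²=49/4
  (1-19/2)²=289/4
Σ(x-μ)² = 97
σ² = 97/4

σ = √(97/4) ≈ 4.9244


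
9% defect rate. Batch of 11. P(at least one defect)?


P(all good) = (91/100)^11 = 3543686674874777831491/10000000000000000000000
P(≥1 defect) = 6456313325125222168509/10000000000000000000000

P = 6456313325125222168509/10000000000000000000000 ≈ 64.56%


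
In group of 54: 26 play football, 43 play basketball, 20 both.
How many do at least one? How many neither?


|A∪B| = 26+43-20 = 49
Neither = 54-49 = 5

At least one: 49; Neither: 5


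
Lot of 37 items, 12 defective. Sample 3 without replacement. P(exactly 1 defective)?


Hypergeometric: C(12,1)×C(25,2)/C(37,3)
= 12×300/7770 = 120/259

P(X=1) = 120/259 ≈ 46.33%


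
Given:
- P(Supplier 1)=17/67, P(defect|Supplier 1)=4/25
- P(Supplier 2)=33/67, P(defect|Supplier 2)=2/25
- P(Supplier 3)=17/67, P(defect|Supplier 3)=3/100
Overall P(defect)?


P(B) = Σ P(B|Aᵢ)×P(Aᵢ)
  4/25×17/67 = 68/1675
  2/25×33/67 = 66/1675
  3/100×17/67 = 51/6700
Sum = 587/6700

P(defect) = 587/6700 ≈ 8.76%


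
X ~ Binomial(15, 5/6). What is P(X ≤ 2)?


P(X ≤ 2) = Σ P(X=i) for i=0..2
P(X=0) = 1/470184984576
P(X=1) = 25/156728328192
P(X=2) = 875/156728328192
Sum = 2701/470184984576

P(X ≤ 2) = 2701/470184984576 ≈ 0.00%


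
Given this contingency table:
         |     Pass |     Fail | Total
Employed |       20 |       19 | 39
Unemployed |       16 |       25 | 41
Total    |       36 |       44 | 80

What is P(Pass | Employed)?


P(Pass | Employed) = 20/(20+19) = 20/39

P(Pass|Employed) = 20/39 ≈ 51.28%


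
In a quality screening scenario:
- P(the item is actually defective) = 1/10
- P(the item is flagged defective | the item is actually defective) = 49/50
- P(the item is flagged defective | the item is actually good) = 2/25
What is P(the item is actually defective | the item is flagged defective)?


Using Bayes' theorem:
P(A|B) = P(B|A)·P(A) / P(B)

P(the item is flagged defective) = 49/50 × 1/10 + 2/25 × 9/10
= 49/500 + 9/125 = 17/100

P(the item is actually defective|the item is flagged defective) = (49/500) / (17/100) = 49/85

P(the item is actually defective|the item is flagged defective) = 49/85 ≈ 57.65%


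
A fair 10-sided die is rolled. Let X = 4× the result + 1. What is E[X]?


E[die] = (1+10)/2 = 11/2
E[X] = 4×11/2 + 1 = 23

E[X] = 23


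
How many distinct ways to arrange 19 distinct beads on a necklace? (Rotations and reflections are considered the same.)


Free circular arrangements: rotations and reflections both identified.
(n-1)!/2 = 18!/2 = 6402373705728000/2 = 3201186852864000

3201186852864000


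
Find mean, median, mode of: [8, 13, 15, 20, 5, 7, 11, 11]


Sorted: [5, 7, 8, 11, 11, 13, 15, 20]
Mean = 90/8 = 45/4
Median = 11
Freq: {8: 1, 13: 1, 15: 1, 20: 1, 5: 1, 7: 1, 11: 2}
Mode: [11]

Mean=45/4, Median=11, Mode=11


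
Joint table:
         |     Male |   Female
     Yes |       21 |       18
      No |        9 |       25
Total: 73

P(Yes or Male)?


P(Yes∨Male) = P(Yes) + P(Male) - P(Yes∧Male)
= (39 + 30 - 21)/73 = 48/73

P = 48/73 ≈ 65.75%


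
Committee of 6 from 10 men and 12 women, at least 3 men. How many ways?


Count by #men:
  3M,3W: C(10,3)×C(12,3)=26400
  4M,2W: C(10,4)×C(12,2)=13860
  5M,1W: C(10,5)×C(12,1)=3024
  6M,0W: C(10,6)×C(12,0)=210
Total = 43494

43494


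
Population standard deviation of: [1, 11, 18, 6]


Mean = 36/4 = 9
  (1-9)²=64
  (11-9)²=4
  (18-9)²=81
  (6-9)²=9
Σ(x-μ)² = 158
σ² = 158/4 = 79/2

σ = √(79/2) ≈ 6.2849


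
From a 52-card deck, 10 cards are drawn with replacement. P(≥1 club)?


P(not a club) = 39/52 = 3/4
P(none in 10 draws) = (3/4)^10 = 59049/1048576
P(≥1 club) = 1 - 59049/1048576 = 989527/1048576

P = 989527/1048576 ≈ 94.37%


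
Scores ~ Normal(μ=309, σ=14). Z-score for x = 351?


z = (x - μ)/σ = (351 - 309)/14 = 3.0

z = 3.0


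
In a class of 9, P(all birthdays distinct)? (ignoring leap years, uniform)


P(all different) = Π(365-i)/365 for i=0..8
= (365/365)×(364/365)×...×(357/365)
= 0.905376

P ≈ 0.9054 ≈ 90.54%


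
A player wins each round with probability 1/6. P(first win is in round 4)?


Geometric: P(X=4) = (1-p)^(k-1)×p = (5/6)^3×1/6 = 125/1296

P(X=4) = 125/1296 ≈ 9.65%


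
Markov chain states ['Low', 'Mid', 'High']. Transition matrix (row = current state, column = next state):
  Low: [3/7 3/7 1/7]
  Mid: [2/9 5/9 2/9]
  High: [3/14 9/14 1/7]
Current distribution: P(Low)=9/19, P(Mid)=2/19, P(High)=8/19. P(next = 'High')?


P(next=High) = Σᵢ P(now=i)×P(i→High)
= 9/19×1/7 + 2/19×2/9 + 8/19×1/7
= 9/133 + 4/171 + 8/133 = 181/1197

P = 181/1197 ≈ 0.1512


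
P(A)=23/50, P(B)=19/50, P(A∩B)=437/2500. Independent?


P(A)×P(B) = 437/2500
P(A∩B) = 437/2500
Equal ✓ → Independent

Yes, independent


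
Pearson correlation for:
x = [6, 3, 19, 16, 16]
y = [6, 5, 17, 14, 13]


n=5, Σx=60, Σy=55, Σxy=806, Σx²=918, Σy²=715
r = (5×806 - 60×55)/√((5×918 - 60²)(5×715 - 55²))
= 730/√(990×550) = 730/√544500 ≈ 730/737.9024 ≈ 0.9893

r ≈ 0.9893


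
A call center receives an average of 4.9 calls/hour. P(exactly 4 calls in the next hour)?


Poisson(λ=4.9): P(X=4) = e^(-λ)×λ^k/k!
= e^(-4.9) × 4.9^4 / 4!
≈ 0.007446583071 × 576.4801 / 24 ≈ 0.178867

P(X=4) ≈ 0.178867 ≈ 17.89%


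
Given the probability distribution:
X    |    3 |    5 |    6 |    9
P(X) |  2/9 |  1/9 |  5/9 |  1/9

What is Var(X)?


E[X] = 50/9
E[X²] = 304/9
Var(X) = E[X²] - (E[X])² = 304/9 - 2500/81 = 236/81

Var(X) = 236/81 ≈ 2.9136


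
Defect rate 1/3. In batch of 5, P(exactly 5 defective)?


Binomial: P(X=5) = C(5,5)×p^5×(1-p)^0
= 1 × 1/243 × 1 = 1/243

P(X=5) = 1/243 ≈ 0.41%


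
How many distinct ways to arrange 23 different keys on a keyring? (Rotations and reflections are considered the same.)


Free circular arrangements: rotations and reflections both identified.
(n-1)!/2 = 22!/2 = 1124000727777607680000/2 = 562000363888803840000

562000363888803840000


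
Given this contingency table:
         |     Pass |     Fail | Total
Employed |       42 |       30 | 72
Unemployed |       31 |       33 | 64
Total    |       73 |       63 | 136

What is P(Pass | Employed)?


P(Pass | Employed) = 42/(42+30) = 42/72 = 7/12

P(Pass|Employed) = 7/12 ≈ 58.33%


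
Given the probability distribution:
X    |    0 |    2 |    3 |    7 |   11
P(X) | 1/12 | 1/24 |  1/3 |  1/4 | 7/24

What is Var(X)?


E[X] = 145/24
E[X²] = 1217/24
Var(X) = E[X²] - (E[X])² = 1217/24 - 21025/576 = 8183/576

Var(X) = 8183/576 ≈ 14.2066


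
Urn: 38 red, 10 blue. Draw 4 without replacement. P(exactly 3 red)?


Hypergeometric: C(38,3)×C(10,1)/C(48,4)
= 8436×10/194580 = 1406/3243

P(X=3) = 1406/3243 ≈ 43.35%


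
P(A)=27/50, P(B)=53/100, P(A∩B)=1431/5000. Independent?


P(A)×P(B) = 1431/5000
P(A∩B) = 1431/5000
Equal ✓ → Independent

Yes, independent


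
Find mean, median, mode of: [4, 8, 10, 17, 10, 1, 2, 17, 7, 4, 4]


Sorted: [1, 2, 4, 4, 4, 7, 8, 10, 10, 17, 17]
Mean = 84/11
Median = 7
Freq: {4: 3, 8: 1, 10: 2, 17: 2, 1: 1, 2: 1, 7: 1}
Mode: [4]

Mean=84/11, Median=7, Mode=4


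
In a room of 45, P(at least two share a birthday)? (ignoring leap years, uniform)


P(all different) = Π(365-i)/365 for i=0..44
= 0.059024
P(match) = 1 - 0.059024 = 0.940976

P ≈ 0.9410 ≈ 94.10%


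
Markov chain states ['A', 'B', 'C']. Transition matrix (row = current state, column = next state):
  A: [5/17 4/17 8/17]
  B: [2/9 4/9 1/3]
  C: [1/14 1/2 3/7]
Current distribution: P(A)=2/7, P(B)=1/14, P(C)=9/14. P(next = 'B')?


P(next=B) = Σᵢ P(now=i)×P(i→B)
= 2/7×4/17 + 1/14×4/9 + 9/14×1/2
= 8/119 + 2/63 + 9/28 = 1801/4284

P = 1801/4284 ≈ 0.4204


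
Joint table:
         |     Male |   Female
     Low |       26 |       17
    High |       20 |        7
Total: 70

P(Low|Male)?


P(Low|Male) = 26/(26+20) = 26/46 = 13/23

P = 13/23 ≈ 56.52%


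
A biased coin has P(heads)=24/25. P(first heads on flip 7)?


Geometric: P(X=7) = (1-p)^(k-1)×p = (1/25)^6×24/25 = 24/6103515625

P(X=7) = 24/6103515625 ≈ 0.00%


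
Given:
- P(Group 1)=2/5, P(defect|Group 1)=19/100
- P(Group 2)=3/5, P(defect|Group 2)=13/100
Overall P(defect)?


P(B) = Σ P(B|Aᵢ)×P(Aᵢ)
  19/100×2/5 = 19/250
  13/100×3/5 = 39/500
Sum = 77/500

P(defect) = 77/500 ≈ 15.40%


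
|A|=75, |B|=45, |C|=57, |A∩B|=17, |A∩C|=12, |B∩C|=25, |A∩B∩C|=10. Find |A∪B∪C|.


|A∪B∪C| = 75+45+57-17-12-25+10 = 133

|A∪B∪C| = 133


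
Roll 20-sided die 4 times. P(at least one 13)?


P(no 13)^4 = (19/20)^4 = 130321/160000
P(≥1) = 1 - 130321/160000 = 29679/160000

P = 29679/160000 ≈ 18.55%


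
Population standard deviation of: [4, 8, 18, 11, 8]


Mean = 49/5
  (4-49/5)²=841/25
  (8-49/5)²=81/25
  (18-49/5)²=1681/25
  (11-49/5)²=36/25
  (8-49/5)²=81/25
Σ(x-μ)² = 544/5
σ² = (544/5)/5 = 544/25

σ = √(544/25) ≈ 4.6648


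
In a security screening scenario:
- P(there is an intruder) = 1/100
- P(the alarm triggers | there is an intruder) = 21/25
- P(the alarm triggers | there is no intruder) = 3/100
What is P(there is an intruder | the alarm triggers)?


Using Bayes' theorem:
P(A|B) = P(B|A)·P(A) / P(B)

P(the alarm triggers) = 21/25 × 1/100 + 3/100 × 99/100
= 21/2500 + 297/10000 = 381/10000

P(there is an intruder|the alarm triggers) = (21/2500) / (381/10000) = 28/127

P(there is an intruder|the alarm triggers) = 28/127 ≈ 22.05%


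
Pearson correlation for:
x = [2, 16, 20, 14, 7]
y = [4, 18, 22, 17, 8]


n=5, Σx=59, Σy=69, Σxy=1030, Σx²=905, Σy²=1177
r = (5×1030 - 59×69)/√((5×905 - 59²)(5×1177 - 69²))
= 1079/√(1044×1124) = 1079/√1173456 ≈ 1079/1083.2617 ≈ 0.9961

r ≈ 0.9961


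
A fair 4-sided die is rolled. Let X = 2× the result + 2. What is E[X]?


E[die] = (1+4)/2 = 5/2
E[X] = 2×5/2 + 2 = 7

E[X] = 7


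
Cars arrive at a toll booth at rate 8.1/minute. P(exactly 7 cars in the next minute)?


Poisson(λ=8.1): P(X=7) = e^(-λ)×λ^k/k!
= e^(-8.1) × 8.1^7 / 7!
≈ 0.0003035391381 × 2287679.2455 / 5040 ≈ 0.137778

P(X=7) ≈ 0.137778 ≈ 13.78%


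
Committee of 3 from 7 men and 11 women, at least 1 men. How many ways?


Count by #men:
  1M,2W: C(7,1)×C(11,2)=385
  2M,1W: C(7,2)×C(11,1)=231
  3M,0W: C(7,3)×C(11,0)=35
Total = 651

651


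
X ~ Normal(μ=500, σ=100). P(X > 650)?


z = (650-500)/100 = 1.5
P(X > 650) = 1 - P(Z ≤ 1.5) = 1 - 0.9332 = 0.0668

P(X > 650) ≈ 0.0668


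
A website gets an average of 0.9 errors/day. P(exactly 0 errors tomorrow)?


Poisson(λ=0.9): P(X=0) = e^(-λ)×λ^k/k!
= e^(-0.9) × 0.9^0 / 0!
≈ 0.4065696597 × 1 / 1 ≈ 0.406570

P(X=0) ≈ 0.406570 ≈ 40.66%


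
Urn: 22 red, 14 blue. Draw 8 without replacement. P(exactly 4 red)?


Hypergeometric: C(22,4)×C(14,4)/C(36,8)
= 7315×1001/30260340 = 133133/550188

P(X=4) = 133133/550188 ≈ 24.20%


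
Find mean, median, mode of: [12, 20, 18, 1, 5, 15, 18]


Sorted: [1, 5, 12, 15, 18, 18, 20]
Mean = 89/7
Median = 15
Freq: {12: 1, 20: 1, 18: 2, 1: 1, 5: 1, 15: 1}
Mode: [18]

Mean=89/7, Median=15, Mode=18


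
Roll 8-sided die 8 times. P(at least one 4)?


P(no 4)^8 = (7/8)^8 = 5764801/16777216
P(≥1) = 1 - 5764801/16777216 = 11012415/16777216

P = 11012415/16777216 ≈ 65.64%


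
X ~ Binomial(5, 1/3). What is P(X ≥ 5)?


P(X ≥ 5) = Σ P(X=i) for i=5..5
P(X=5) = 1/243
Sum = 1/243

P(X ≥ 5) = 1/243 ≈ 0.41%


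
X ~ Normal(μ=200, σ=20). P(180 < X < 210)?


z₁=(180-200)/20=-1.0, z₂=(210-200)/20=0.5
P = Φ(0.5) - Φ(-1.0) = 0.691462 - 0.158655 = 0.532807 ≈ 0.5328

P(180 < X < 210) ≈ 0.5328


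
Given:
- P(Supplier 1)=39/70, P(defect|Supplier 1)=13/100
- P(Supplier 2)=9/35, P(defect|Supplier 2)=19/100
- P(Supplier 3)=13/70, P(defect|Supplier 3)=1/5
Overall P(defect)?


P(B) = Σ P(B|Aᵢ)×P(Aᵢ)
  13/100×39/70 = 507/7000
  19/100×9/35 = 171/3500
  1/5×13/70 = 13/350
Sum = 1109/7000

P(defect) = 1109/7000 ≈ 15.84%


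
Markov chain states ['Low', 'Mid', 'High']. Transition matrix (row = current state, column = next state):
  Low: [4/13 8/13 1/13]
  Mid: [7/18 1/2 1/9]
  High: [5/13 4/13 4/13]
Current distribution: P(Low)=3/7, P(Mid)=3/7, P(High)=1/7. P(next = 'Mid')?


P(next=Mid) = Σᵢ P(now=i)×P(i→Mid)
= 3/7×8/13 + 3/7×1/2 + 1/7×4/13
= 24/91 + 3/14 + 4/91 = 95/182

P = 95/182 ≈ 0.5220


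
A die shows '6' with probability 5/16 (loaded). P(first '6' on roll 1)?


Geometric: P(X=1) = (1-p)^(k-1)×p = (11/16)^0×5/16 = 5/16

P(X=1) = 5/16 ≈ 31.25%


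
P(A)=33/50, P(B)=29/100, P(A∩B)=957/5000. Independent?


P(A)×P(B) = 957/5000
P(A∩B) = 957/5000
Equal ✓ → Independent

Yes, independent


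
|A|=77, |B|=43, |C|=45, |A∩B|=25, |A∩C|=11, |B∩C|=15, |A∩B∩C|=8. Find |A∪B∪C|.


|A∪B∪C| = 77+43+45-25-11-15+8 = 122

|A∪B∪C| = 122


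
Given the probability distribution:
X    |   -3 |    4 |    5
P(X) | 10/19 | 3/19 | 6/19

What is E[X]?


E[X] = Σ x·P(X=x)
= (-3)×(10/19) + (4)×(3/19) + (5)×(6/19)
= 12/19

E[X] = 12/19


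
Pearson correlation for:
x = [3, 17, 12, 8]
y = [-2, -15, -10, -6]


n=4, Σx=40, Σy=-33, Σxy=-429, Σx²=506, Σy²=365
r = (4×(-429) - 40×(-33))/√((4×506 - 40²)(4×365 - (-33)²))
= -396/√(424×371) = -396/√157304 ≈ -396/396.6157 ≈ -0.9984

r ≈ -0.9984


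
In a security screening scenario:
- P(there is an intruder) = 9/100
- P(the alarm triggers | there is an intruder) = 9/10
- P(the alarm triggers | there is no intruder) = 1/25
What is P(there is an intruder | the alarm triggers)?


Using Bayes' theorem:
P(A|B) = P(B|A)·P(A) / P(B)

P(the alarm triggers) = 9/10 × 9/100 + 1/25 × 91/100
= 81/1000 + 91/2500 = 587/5000

P(there is an intruder|the alarm triggers) = (81/1000) / (587/5000) = 405/587

P(there is an intruder|the alarm triggers) = 405/587 ≈ 68.99%
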